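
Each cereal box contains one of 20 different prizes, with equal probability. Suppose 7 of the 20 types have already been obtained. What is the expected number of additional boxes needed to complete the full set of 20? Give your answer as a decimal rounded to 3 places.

Starting from 7 distinct types, each trial gives a new one with probability (20−i)/20 when i types are held, so the wait for the next new type is 20/(20−i).
E = 20/13 + 20/12 + 20/11 + 20/10 + 20/9 + 20/8 + 20/7 + 20/6 + 20/5 + 20/4 + 20/3 + 20/2 + 20/1 = 1145993/18018 ≈ 63.603.

63.603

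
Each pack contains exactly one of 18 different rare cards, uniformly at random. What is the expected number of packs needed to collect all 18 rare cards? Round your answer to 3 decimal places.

After i distinct types are collected, each trial gives a new one with probability (18−i)/18, so the expected wait for the next new type is 18/(18−i).
E = 18/18 + 18/17 + 18/16 + 18/15 + 18/14 + 18/13 + 18/12 + 18/11 + 18/10 + 18/9 + 18/8 + 18/7 + 18/6 + 18/5 + 18/4 + 18/3 + 18/2 + 18/1 = 42822903/680680 ≈ 62.912.

62.912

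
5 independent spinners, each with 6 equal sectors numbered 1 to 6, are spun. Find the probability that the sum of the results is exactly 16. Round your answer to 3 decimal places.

0.095

There are 6^5 = 7776 equally likely outcomes.
The number of ordered 5-tuples from {1,…,6} summing to 16 is 735.
P(sum = 16) = 735/7776 = 245/2592 ≈ 0.095.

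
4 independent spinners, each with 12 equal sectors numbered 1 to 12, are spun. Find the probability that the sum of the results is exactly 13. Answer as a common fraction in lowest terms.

There are 12^4 = 20736 equally likely outcomes.
The number of ordered 4-tuples from {1,…,12} summing to 13 is 220.
P(sum = 13) = 220/20736 = 55/5184.

55/5184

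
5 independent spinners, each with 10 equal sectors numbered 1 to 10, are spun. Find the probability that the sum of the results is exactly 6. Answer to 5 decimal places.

There are 10^5 = 100000 equally likely outcomes.
The number of ordered 5-tuples from {1,…,10} summing to 6 is 5.
P(sum = 6) = 5/100000 = 1/20000 ≈ 0.00005.

0.00005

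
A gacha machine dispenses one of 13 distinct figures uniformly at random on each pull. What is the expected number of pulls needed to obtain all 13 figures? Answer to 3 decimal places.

41.342

After i distinct types are collected, each trial gives a new one with probability (13−i)/13, so the expected wait for the next new type is 13/(13−i).
E = 13/13 + 13/12 + 13/11 + 13/10 + 13/9 + 13/8 + 13/7 + 13/6 + 13/5 + 13/4 + 13/3 + 13/2 + 13/1 = 1145993/27720 ≈ 41.342.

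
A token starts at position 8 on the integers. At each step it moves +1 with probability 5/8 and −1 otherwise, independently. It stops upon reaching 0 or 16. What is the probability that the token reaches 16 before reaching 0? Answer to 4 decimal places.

0.9835

Let r = q/p = (3/8)/(5/8) = 3/5. The recurrence P(i) = p·P(i+1) + q·P(i−1) with P(0)=0, P(16)=1 gives P(i) = (1 − r^i)/(1 − r^16).
P(8) = (1 − (3/5)^8) / (1 − (3/5)^16) = 390625/397186 ≈ 0.9835.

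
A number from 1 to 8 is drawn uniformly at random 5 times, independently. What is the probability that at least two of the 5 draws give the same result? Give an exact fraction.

P(all 5 different) = 8/8 · 7/8 · ··· · 4/8 = 105/512.
P(at least two equal) = 1 − 105/512 = 407/512.

407/512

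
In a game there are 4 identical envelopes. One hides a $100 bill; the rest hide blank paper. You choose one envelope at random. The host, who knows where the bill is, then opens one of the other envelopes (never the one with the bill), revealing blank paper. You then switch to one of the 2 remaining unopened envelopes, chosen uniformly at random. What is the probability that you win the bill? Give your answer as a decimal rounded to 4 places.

0.3750

Your original envelope holds the bill with probability 1/4, so the other 3 collectively hold it with probability 3/4.
The host can always find an empty envelope to open, so this doesn't change that 3/4; it is now spread over the 2 remaining unopened envelopes.
P(win by switching) = (3/4) · (1/2) = 3/8 ≈ 0.3750.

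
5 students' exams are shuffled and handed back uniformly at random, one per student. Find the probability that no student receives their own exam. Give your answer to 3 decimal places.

0.367

This is the derangement probability: permutations of 5 with no fixed point.
D(5) = 5! · (1 − 1/1! + 1/2! − ··· + (−1)^5/5!) = 44.
P = 44/120 = 11/30 ≈ 0.367.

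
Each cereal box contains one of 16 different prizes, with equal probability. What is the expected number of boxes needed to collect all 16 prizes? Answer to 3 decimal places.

54.092

After i distinct types are collected, each trial gives a new one with probability (16−i)/16, so the expected wait for the next new type is 16/(16−i).
E = 16/16 + 16/15 + 16/14 + 16/13 + 16/12 + 16/11 + 16/10 + 16/9 + 16/8 + 16/7 + 16/6 + 16/5 + 16/4 + 16/3 + 16/2 + 16/1 = 2436559/45045 ≈ 54.092.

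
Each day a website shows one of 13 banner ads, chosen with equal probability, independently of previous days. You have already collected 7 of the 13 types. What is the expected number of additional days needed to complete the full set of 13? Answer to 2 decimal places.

Starting from 7 distinct types, each trial gives a new one with probability (13−i)/13 when i types are held, so the wait for the next new type is 13/(13−i).
E = 13/6 + 13/5 + 13/4 + 13/3 + 13/2 + 13/1 = 637/20 ≈ 31.85.

31.85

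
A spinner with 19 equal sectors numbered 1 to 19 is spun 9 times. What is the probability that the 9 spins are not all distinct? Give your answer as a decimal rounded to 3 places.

0.896

P(all 9 different) = 19/19 · 18/19 · ··· · 11/19 ≈ 0.104.
P(at least two equal) = 1 − 0.104 = 0.896.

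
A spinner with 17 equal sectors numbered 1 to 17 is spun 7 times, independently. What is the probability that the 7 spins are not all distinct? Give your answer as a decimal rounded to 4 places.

P(all 7 different) = 17/17 · 16/17 · ··· · 11/17 ≈ 0.2389.
P(at least two equal) = 1 − 0.2389 = 0.7611.

0.7611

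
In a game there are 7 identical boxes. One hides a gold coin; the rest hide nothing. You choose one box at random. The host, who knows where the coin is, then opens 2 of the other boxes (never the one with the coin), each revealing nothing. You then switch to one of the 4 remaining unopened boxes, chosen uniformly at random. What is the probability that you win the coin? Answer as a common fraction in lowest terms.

Your original box holds the coin with probability 1/7, so the other 6 collectively hold it with probability 6/7.
The host can always find 2 empty boxes to open, so the reveals don't change that 6/7; it is now spread over the 4 remaining unopened boxes.
P(win by switching) = (6/7) · (1/4) = 3/14.

3/14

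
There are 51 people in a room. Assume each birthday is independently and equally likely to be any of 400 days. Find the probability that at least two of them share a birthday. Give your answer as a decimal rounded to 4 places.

It's easier to compute the probability that all 51 are distinct.
P(all distinct) = 400/400 · 399/400 · ··· · 350/400 ≈ 0.0358.
So the probability of at least one match is 1 − 0.0358 = 0.9642.

0.9642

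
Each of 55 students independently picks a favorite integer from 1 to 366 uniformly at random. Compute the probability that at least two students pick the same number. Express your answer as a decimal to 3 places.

It's easier to compute the probability that all 55 are distinct.
P(all distinct) = 366/366 · 365/366 · ··· · 312/366 ≈ 0.014.
So the probability of at least one match is 1 − 0.014 = 0.986.

0.986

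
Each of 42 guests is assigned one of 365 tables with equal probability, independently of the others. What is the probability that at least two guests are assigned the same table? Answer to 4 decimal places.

It's easier to compute the probability that all 42 are distinct.
P(all distinct) = 365/365 · 364/365 · ··· · 324/365 ≈ 0.0860.
So the probability of at least one match is 1 − 0.0860 = 0.9140.

0.9140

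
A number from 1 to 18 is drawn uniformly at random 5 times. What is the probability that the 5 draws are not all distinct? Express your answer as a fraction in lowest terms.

P(all 5 different) = 18/18 · 17/18 · ··· · 14/18 = 1190/2187.
P(at least two equal) = 1 − 1190/2187 = 997/2187.

997/2187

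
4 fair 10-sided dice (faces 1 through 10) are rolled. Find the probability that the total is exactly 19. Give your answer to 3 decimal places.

0.059

There are 10^4 = 10000 equally likely outcomes.
The number of ordered 4-tuples from {1,…,10} summing to 19 is 592.
P(sum = 19) = 592/10000 = 37/625 ≈ 0.059.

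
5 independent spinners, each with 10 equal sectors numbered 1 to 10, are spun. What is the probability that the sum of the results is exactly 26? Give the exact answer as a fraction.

47/800

There are 10^5 = 100000 equally likely outcomes.
The number of ordered 5-tuples from {1,…,10} summing to 26 is 5875.
P(sum = 26) = 5875/100000 = 47/800.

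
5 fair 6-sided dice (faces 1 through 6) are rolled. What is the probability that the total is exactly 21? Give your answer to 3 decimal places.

0.069

There are 6^5 = 7776 equally likely outcomes.
The number of ordered 5-tuples from {1,…,6} summing to 21 is 540.
P(sum = 21) = 540/7776 = 5/72 ≈ 0.069.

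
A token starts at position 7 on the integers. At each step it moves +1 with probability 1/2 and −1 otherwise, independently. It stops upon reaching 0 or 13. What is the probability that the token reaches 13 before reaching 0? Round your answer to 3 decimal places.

0.538

With a fair step, P(i) = ½P(i−1) + ½P(i+1) with P(0)=0, P(13)=1 has the linear solution P(i) = i/13.
P(7) = 7/13 ≈ 0.538.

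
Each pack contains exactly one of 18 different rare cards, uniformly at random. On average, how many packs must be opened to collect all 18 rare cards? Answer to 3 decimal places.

62.912

After i distinct types are collected, each trial gives a new one with probability (18−i)/18, so the expected wait for the next new type is 18/(18−i).
E = 18/18 + 18/17 + 18/16 + 18/15 + 18/14 + 18/13 + 18/12 + 18/11 + 18/10 + 18/9 + 18/8 + 18/7 + 18/6 + 18/5 + 18/4 + 18/3 + 18/2 + 18/1 = 42822903/680680 ≈ 62.912.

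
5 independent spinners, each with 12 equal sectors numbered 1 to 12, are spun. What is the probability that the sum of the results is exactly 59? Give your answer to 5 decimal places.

0.00002

There are 12^5 = 248832 equally likely outcomes.
The number of ordered 5-tuples from {1,…,12} summing to 59 is 5.
P(sum = 59) = 5/248832 ≈ 0.00002.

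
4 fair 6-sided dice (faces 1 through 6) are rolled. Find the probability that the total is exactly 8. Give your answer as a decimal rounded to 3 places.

0.027

There are 6^4 = 1296 equally likely outcomes.
The number of ordered 4-tuples from {1,…,6} summing to 8 is 35.
P(sum = 8) = 35/1296 ≈ 0.027.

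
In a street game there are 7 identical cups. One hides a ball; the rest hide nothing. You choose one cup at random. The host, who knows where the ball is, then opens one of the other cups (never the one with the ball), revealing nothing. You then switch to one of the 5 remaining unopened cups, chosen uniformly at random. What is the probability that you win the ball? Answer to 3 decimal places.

0.171

Your original cup holds the ball with probability 1/7, so the other 6 collectively hold it with probability 6/7.
The host can always find an empty cup to open, so this doesn't change that 6/7; it is now spread over the 5 remaining unopened cups.
P(win by switching) = (6/7) · (1/5) = 6/35 ≈ 0.171.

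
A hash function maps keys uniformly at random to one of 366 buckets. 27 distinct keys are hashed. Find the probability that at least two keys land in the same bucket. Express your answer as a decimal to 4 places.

0.6258

It's easier to compute the probability that all 27 are distinct.
P(all distinct) = 366/366 · 365/366 · ··· · 340/366 ≈ 0.3742.
So the probability of at least one match is 1 − 0.3742 = 0.6258.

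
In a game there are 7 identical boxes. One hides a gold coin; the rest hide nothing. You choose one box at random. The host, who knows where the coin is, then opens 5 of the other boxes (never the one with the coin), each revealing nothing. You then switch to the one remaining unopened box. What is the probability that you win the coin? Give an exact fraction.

6/7

Your original box holds the coin with probability 1/7, so the other 6 collectively hold it with probability 6/7.
The host can always find 5 empty boxes to open, so the reveals don't change that 6/7; it is now spread over the 1 remaining unopened box.
P(win by switching) = (6/7) · (1/1) = 6/7.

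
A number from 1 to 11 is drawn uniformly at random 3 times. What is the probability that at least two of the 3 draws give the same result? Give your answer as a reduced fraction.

P(all 3 different) = 11/11 · 10/11 · ··· · 9/11 = 90/121.
P(at least two equal) = 1 − 90/121 = 31/121.

31/121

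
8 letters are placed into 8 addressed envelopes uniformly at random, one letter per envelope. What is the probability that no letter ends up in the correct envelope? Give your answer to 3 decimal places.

0.368

This is the derangement probability: permutations of 8 with no fixed point.
D(8) = 8! · (1 − 1/1! + 1/2! − ··· + (−1)^8/8!) = 14833.
P = 14833/40320 = 2119/5760 ≈ 0.368.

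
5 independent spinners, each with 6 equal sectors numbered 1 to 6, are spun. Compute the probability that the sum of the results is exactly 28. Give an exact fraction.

5/2592

There are 6^5 = 7776 equally likely outcomes.
The number of ordered 5-tuples from {1,…,6} summing to 28 is 15.
P(sum = 28) = 15/7776 = 5/2592.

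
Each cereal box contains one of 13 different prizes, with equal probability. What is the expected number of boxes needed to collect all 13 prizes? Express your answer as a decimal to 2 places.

41.34

After i distinct types are collected, each trial gives a new one with probability (13−i)/13, so the expected wait for the next new type is 13/(13−i).
E = 13/13 + 13/12 + 13/11 + 13/10 + 13/9 + 13/8 + 13/7 + 13/6 + 13/5 + 13/4 + 13/3 + 13/2 + 13/1 = 1145993/27720 ≈ 41.34.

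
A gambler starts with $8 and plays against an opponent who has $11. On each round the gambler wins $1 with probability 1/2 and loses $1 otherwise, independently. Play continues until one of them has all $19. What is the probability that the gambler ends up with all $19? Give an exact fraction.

8/19

With a fair step, P(i) = ½P(i−1) + ½P(i+1) with P(0)=0, P(19)=1 has the linear solution P(i) = i/19.
P(8) = 8/19.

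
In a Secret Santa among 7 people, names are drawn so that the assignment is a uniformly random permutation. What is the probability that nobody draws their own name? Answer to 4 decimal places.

This is the derangement probability: permutations of 7 with no fixed point.
D(7) = 7! · (1 − 1/1! + 1/2! − ··· + (−1)^7/7!) = 1854.
P = 1854/5040 = 103/280 ≈ 0.3679.

0.3679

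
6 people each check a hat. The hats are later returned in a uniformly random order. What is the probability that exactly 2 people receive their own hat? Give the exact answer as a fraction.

Choose which 2 of the 6 are fixed: C(6,2) = 15 ways.
The remaining 4 must have no fixed point: D(4) = 9.
P = 15·9/720 = 3/16.

3/16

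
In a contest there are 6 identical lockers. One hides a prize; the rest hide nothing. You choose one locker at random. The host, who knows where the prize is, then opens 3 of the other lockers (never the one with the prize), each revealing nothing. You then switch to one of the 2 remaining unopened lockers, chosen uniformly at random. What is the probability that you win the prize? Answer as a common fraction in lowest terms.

Your original locker holds the prize with probability 1/6, so the other 5 collectively hold it with probability 5/6.
The host can always find 3 empty lockers to open, so the reveals don't change that 5/6; it is now spread over the 2 remaining unopened lockers.
P(win by switching) = (5/6) · (1/2) = 5/12.

5/12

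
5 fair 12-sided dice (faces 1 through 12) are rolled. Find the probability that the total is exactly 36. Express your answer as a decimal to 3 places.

There are 12^5 = 248832 equally likely outcomes.
The number of ordered 5-tuples from {1,…,12} summing to 36 is 11385.
P(sum = 36) = 11385/248832 = 1265/27648 ≈ 0.046.

0.046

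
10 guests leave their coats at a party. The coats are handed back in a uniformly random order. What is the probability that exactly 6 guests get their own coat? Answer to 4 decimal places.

Choose which 6 of the 10 are fixed: C(10,6) = 210 ways.
The remaining 4 must have no fixed point: D(4) = 9.
P = 210·9/3628800 = 1/1920 ≈ 0.0005.

0.0005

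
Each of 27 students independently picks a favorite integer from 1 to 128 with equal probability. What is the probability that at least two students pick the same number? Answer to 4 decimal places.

0.9479

It's easier to compute the probability that all 27 are distinct.
P(all distinct) = 128/128 · 127/128 · ··· · 102/128 ≈ 0.0521.
So the probability of at least one match is 1 − 0.0521 = 0.9479.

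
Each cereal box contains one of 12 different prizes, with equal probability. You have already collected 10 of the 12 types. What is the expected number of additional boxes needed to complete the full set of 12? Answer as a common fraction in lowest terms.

Starting from 10 distinct types, each trial gives a new one with probability (12−i)/12 when i types are held, so the wait for the next new type is 12/(12−i).
E = 12/2 + 12/1 = 18.

18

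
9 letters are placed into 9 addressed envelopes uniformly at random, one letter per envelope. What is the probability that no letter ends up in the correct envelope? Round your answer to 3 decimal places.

0.368

This is the derangement probability: permutations of 9 with no fixed point.
D(9) = 9! · (1 − 1/1! + 1/2! − ··· + (−1)^9/9!) = 133496.
P = 133496/362880 = 16687/45360 ≈ 0.368.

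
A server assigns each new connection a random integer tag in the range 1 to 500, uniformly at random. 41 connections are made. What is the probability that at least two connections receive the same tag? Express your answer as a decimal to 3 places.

It's easier to compute the probability that all 41 are distinct.
P(all distinct) = 500/500 · 499/500 · ··· · 460/500 ≈ 0.185.
So the probability of at least one match is 1 − 0.185 = 0.815.

0.815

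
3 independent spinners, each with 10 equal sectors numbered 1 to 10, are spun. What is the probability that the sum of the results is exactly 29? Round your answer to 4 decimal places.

There are 10^3 = 1000 equally likely outcomes.
The number of ordered 3-tuples from {1,…,10} summing to 29 is 3.
P(sum = 29) = 3/1000 ≈ 0.0030.

0.0030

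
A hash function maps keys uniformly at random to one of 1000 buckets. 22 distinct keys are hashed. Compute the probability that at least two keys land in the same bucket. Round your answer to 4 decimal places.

It's easier to compute the probability that all 22 are distinct.
P(all distinct) = 1000/1000 · 999/1000 · ··· · 979/1000 ≈ 0.7924.
So the probability of at least one match is 1 − 0.7924 = 0.2076.

0.2076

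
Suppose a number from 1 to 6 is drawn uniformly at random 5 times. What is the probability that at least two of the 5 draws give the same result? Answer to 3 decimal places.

P(all 5 different) = 6/6 · 5/6 · ··· · 2/6 ≈ 0.093.
P(at least two equal) = 1 − 0.093 = 0.907.

0.907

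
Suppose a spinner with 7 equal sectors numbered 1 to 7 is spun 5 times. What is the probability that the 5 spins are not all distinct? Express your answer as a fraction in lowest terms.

2041/2401

P(all 5 different) = 7/7 · 6/7 · ··· · 3/7 = 360/2401.
P(at least two equal) = 1 − 360/2401 = 2041/2401.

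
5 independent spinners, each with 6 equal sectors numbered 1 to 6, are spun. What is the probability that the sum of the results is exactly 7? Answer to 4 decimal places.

There are 6^5 = 7776 equally likely outcomes.
The number of ordered 5-tuples from {1,…,6} summing to 7 is 15.
P(sum = 7) = 15/7776 = 5/2592 ≈ 0.0019.

0.0019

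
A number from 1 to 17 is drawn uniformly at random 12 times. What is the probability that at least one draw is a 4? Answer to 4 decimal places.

0.5169

P(no draw is a 4) = (16/17)^12 ≈ 0.4831.
P(at least one) = 1 − 0.4831 = 0.5169.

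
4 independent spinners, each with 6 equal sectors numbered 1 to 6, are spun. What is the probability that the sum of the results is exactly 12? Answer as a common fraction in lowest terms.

There are 6^4 = 1296 equally likely outcomes.
The number of ordered 4-tuples from {1,…,6} summing to 12 is 125.
P(sum = 12) = 125/1296.

125/1296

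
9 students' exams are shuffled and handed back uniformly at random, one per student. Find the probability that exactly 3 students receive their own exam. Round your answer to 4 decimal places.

0.0613

Choose which 3 of the 9 are fixed: C(9,3) = 84 ways.
The remaining 6 must have no fixed point: D(6) = 265.
P = 84·265/362880 = 53/864 ≈ 0.0613.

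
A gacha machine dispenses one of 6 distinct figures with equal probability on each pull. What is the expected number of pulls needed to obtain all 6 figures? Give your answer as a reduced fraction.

After i distinct types are collected, each trial gives a new one with probability (6−i)/6, so the expected wait for the next new type is 6/(6−i).
E = 6/6 + 6/5 + 6/4 + 6/3 + 6/2 + 6/1 = 147/10.

147/10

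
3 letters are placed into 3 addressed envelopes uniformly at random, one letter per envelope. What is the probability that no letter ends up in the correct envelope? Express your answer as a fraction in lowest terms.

1/3

This is the derangement probability: permutations of 3 with no fixed point.
D(3) = 3! · (1 − 1/1! + 1/2! − ··· + (−1)^3/3!) = 2.
P = 2/6 = 1/3.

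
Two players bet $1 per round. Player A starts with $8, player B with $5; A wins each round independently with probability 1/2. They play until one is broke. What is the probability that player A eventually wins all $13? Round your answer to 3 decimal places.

0.615

With a fair step, P(i) = ½P(i−1) + ½P(i+1) with P(0)=0, P(13)=1 has the linear solution P(i) = i/13.
P(8) = 8/13 ≈ 0.615.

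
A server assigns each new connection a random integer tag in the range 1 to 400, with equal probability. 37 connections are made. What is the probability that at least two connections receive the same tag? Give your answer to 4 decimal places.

0.8206

It's easier to compute the probability that all 37 are distinct.
P(all distinct) = 400/400 · 399/400 · ··· · 364/400 ≈ 0.1794.
So the probability of at least one match is 1 − 0.1794 = 0.8206.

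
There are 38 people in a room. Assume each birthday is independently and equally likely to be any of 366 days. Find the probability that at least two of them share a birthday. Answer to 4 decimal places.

0.8633

It's easier to compute the probability that all 38 are distinct.
P(all distinct) = 366/366 · 365/366 · ··· · 329/366 ≈ 0.1367.
So the probability of at least one match is 1 − 0.1367 = 0.8633.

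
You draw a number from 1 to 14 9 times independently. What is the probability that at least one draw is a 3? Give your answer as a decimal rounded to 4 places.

P(no draw is a 3) = (13/14)^9 ≈ 0.5133.
P(at least one) = 1 − 0.5133 = 0.4867.

0.4867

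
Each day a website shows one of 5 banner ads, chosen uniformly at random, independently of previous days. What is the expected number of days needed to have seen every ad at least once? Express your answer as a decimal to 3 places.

11.417

After i distinct types are collected, each trial gives a new one with probability (5−i)/5, so the expected wait for the next new type is 5/(5−i).
E = 5/5 + 5/4 + 5/3 + 5/2 + 5/1 = 137/12 ≈ 11.417.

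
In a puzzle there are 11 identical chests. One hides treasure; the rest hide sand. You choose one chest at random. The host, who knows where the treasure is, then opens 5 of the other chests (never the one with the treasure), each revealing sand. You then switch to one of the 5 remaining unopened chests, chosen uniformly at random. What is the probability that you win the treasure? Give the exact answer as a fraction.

2/11

Your original chest holds the treasure with probability 1/11, so the other 10 collectively hold it with probability 10/11.
The host can always find 5 empty chests to open, so the reveals don't change that 10/11; it is now spread over the 5 remaining unopened chests.
P(win by switching) = (10/11) · (1/5) = 2/11.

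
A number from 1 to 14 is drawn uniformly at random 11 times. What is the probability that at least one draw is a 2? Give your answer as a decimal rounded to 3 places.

P(no draw is a 2) = (13/14)^11 ≈ 0.443.
P(at least one) = 1 − 0.443 = 0.557.

0.557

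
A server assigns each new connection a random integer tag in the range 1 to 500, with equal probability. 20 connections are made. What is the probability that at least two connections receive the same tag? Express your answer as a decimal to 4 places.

It's easier to compute the probability that all 20 are distinct.
P(all distinct) = 500/500 · 499/500 · ··· · 481/500 ≈ 0.6804.
So the probability of at least one match is 1 − 0.6804 = 0.3196.

0.3196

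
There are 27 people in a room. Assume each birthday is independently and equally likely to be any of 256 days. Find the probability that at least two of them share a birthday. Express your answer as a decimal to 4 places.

It's easier to compute the probability that all 27 are distinct.
P(all distinct) = 256/256 · 255/256 · ··· · 230/256 ≈ 0.2415.
So the probability of at least one match is 1 − 0.2415 = 0.7585.

0.7585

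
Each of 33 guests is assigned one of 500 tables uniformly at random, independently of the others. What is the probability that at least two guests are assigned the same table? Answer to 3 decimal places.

It's easier to compute the probability that all 33 are distinct.
P(all distinct) = 500/500 · 499/500 · ··· · 468/500 ≈ 0.340.
So the probability of at least one match is 1 − 0.340 = 0.660.

0.660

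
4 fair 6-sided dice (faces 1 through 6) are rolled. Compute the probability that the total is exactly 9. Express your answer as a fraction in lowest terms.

7/162

There are 6^4 = 1296 equally likely outcomes.
The number of ordered 4-tuples from {1,…,6} summing to 9 is 56.
P(sum = 9) = 56/1296 = 7/162.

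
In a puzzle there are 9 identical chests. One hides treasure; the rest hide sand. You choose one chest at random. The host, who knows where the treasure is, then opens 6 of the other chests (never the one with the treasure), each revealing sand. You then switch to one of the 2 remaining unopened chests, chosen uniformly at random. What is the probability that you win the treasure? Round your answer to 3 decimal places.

Your original chest holds the treasure with probability 1/9, so the other 8 collectively hold it with probability 8/9.
The host can always find 6 empty chests to open, so the reveals don't change that 8/9; it is now spread over the 2 remaining unopened chests.
P(win by switching) = (8/9) · (1/2) = 4/9 ≈ 0.444.

0.444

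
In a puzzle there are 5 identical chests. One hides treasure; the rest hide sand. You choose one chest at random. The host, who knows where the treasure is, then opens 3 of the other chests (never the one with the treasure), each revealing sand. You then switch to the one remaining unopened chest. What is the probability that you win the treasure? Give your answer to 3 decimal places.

Your original chest holds the treasure with probability 1/5, so the other 4 collectively hold it with probability 4/5.
The host can always find 3 empty chests to open, so the reveals don't change that 4/5; it is now spread over the 1 remaining unopened chest.
P(win by switching) = (4/5) · (1/1) = 4/5 ≈ 0.800.

0.800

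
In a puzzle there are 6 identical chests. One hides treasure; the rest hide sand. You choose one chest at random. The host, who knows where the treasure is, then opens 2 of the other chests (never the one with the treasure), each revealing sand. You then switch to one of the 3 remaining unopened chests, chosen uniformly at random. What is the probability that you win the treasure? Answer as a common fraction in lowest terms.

5/18

Your original chest holds the treasure with probability 1/6, so the other 5 collectively hold it with probability 5/6.
The host can always find 2 empty chests to open, so the reveals don't change that 5/6; it is now spread over the 3 remaining unopened chests.
P(win by switching) = (5/6) · (1/3) = 5/18.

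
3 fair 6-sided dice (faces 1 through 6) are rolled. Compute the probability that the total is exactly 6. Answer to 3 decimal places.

0.046

There are 6^3 = 216 equally likely outcomes.
The number of ordered 3-tuples from {1,…,6} summing to 6 is 10.
P(sum = 6) = 10/216 = 5/108 ≈ 0.046.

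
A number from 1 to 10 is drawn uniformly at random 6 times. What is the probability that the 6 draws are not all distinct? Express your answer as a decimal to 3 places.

P(all 6 different) = 10/10 · 9/10 · ··· · 5/10 ≈ 0.151.
P(at least two equal) = 1 − 0.151 = 0.849.

0.849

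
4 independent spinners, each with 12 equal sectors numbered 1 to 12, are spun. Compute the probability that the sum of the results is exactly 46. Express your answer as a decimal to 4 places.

0.0005

There are 12^4 = 20736 equally likely outcomes.
The number of ordered 4-tuples from {1,…,12} summing to 46 is 10.
P(sum = 46) = 10/20736 = 5/10368 ≈ 0.0005.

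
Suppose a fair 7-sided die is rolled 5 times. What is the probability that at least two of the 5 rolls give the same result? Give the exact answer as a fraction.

P(all 5 different) = 7/7 · 6/7 · ··· · 3/7 = 360/2401.
P(at least two equal) = 1 − 360/2401 = 2041/2401.

2041/2401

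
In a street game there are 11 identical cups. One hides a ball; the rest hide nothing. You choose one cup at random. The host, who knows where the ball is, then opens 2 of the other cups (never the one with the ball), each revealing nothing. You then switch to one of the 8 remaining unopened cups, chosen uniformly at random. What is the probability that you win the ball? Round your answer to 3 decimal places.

Your original cup holds the ball with probability 1/11, so the other 10 collectively hold it with probability 10/11.
The host can always find 2 empty cups to open, so the reveals don't change that 10/11; it is now spread over the 8 remaining unopened cups.
P(win by switching) = (10/11) · (1/8) = 5/44 ≈ 0.114.

0.114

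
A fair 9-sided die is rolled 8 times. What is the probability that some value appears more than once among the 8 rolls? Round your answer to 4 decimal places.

0.9916

P(all 8 different) = 9/9 · 8/9 · ··· · 2/9 ≈ 0.0084.
P(at least two equal) = 1 − 0.0084 = 0.9916.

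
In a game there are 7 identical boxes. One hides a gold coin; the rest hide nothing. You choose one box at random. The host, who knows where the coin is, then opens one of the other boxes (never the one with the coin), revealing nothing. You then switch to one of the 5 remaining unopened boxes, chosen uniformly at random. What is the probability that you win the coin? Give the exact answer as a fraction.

Your original box holds the coin with probability 1/7, so the other 6 collectively hold it with probability 6/7.
The host can always find an empty box to open, so this doesn't change that 6/7; it is now spread over the 5 remaining unopened boxes.
P(win by switching) = (6/7) · (1/5) = 6/35.

6/35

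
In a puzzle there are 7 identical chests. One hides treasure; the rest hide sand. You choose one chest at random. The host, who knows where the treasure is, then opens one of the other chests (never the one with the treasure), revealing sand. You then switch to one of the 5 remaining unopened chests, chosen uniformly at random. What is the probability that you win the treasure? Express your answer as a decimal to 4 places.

0.1714

Your original chest holds the treasure with probability 1/7, so the other 6 collectively hold it with probability 6/7.
The host can always find an empty chest to open, so this doesn't change that 6/7; it is now spread over the 5 remaining unopened chests.
P(win by switching) = (6/7) · (1/5) = 6/35 ≈ 0.1714.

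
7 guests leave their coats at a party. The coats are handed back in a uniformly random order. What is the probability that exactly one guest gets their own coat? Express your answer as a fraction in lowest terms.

Choose which one is fixed: C(7,1) = 7 ways.
The remaining 6 must have no fixed point: D(6) = 265.
P = 7·265/5040 = 53/144.

53/144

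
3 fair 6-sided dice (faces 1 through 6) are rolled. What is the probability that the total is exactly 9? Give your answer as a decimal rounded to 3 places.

There are 6^3 = 216 equally likely outcomes.
The number of ordered 3-tuples from {1,…,6} summing to 9 is 25.
P(sum = 9) = 25/216 ≈ 0.116.

0.116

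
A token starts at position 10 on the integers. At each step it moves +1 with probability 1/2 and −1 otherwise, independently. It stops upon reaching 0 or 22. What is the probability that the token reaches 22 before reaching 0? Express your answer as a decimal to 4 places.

With a fair step, P(i) = ½P(i−1) + ½P(i+1) with P(0)=0, P(22)=1 has the linear solution P(i) = i/22.
P(10) = 10/22 = 5/11 ≈ 0.4545.

0.4545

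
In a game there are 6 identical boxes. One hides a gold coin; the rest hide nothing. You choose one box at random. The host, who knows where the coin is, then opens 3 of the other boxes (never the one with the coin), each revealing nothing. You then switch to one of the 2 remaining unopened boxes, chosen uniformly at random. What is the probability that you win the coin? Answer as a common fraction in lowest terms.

5/12

Your original box holds the coin with probability 1/6, so the other 5 collectively hold it with probability 5/6.
The host can always find 3 empty boxes to open, so the reveals don't change that 5/6; it is now spread over the 2 remaining unopened boxes.
P(win by switching) = (5/6) · (1/2) = 5/12.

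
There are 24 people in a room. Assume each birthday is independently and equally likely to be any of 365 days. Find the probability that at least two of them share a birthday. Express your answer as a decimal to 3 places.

0.538

It's easier to compute the probability that all 24 are distinct.
P(all distinct) = 365/365 · 364/365 · ··· · 342/365 ≈ 0.462.
So the probability of at least one match is 1 − 0.462 = 0.538.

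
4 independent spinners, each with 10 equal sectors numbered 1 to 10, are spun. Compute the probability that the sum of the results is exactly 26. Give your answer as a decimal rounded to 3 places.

0.054

There are 10^4 = 10000 equally likely outcomes.
The number of ordered 4-tuples from {1,…,10} summing to 26 is 540.
P(sum = 26) = 540/10000 = 27/500 ≈ 0.054.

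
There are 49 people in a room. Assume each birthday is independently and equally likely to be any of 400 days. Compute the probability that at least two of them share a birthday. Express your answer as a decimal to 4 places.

0.9534

It's easier to compute the probability that all 49 are distinct.
P(all distinct) = 400/400 · 399/400 · ··· · 352/400 ≈ 0.0466.
So the probability of at least one match is 1 − 0.0466 = 0.9534.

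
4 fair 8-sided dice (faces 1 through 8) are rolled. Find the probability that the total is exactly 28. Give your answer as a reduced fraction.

35/4096

There are 8^4 = 4096 equally likely outcomes.
The number of ordered 4-tuples from {1,…,8} summing to 28 is 35.
P(sum = 28) = 35/4096.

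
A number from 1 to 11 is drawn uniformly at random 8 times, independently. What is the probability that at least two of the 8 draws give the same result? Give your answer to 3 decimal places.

0.969

P(all 8 different) = 11/11 · 10/11 · ··· · 4/11 ≈ 0.031.
P(at least two equal) = 1 − 0.031 = 0.969.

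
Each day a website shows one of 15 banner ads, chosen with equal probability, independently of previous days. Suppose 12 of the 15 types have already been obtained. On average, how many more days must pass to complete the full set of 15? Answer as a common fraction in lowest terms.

55/2

Starting from 12 distinct types, each trial gives a new one with probability (15−i)/15 when i types are held, so the wait for the next new type is 15/(15−i).
E = 15/3 + 15/2 + 15/1 = 55/2.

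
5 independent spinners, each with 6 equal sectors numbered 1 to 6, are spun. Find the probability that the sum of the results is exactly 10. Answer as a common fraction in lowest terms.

7/432

There are 6^5 = 7776 equally likely outcomes.
The number of ordered 5-tuples from {1,…,6} summing to 10 is 126.
P(sum = 10) = 126/7776 = 7/432.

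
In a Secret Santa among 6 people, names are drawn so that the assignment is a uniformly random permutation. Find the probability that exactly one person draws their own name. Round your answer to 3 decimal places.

Choose which one is fixed: C(6,1) = 6 ways.
The remaining 5 must have no fixed point: D(5) = 44.
P = 6·44/720 = 11/30 ≈ 0.367.

0.367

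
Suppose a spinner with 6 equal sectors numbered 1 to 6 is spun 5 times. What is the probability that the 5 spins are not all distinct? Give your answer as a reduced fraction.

49/54

P(all 5 different) = 6/6 · 5/6 · ··· · 2/6 = 5/54.
P(at least two equal) = 1 − 5/54 = 49/54.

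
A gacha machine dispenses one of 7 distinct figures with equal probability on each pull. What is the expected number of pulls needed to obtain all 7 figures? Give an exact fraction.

363/20

After i distinct types are collected, each trial gives a new one with probability (7−i)/7, so the expected wait for the next new type is 7/(7−i).
E = 7/7 + 7/6 + 7/5 + 7/4 + 7/3 + 7/2 + 7/1 = 363/20.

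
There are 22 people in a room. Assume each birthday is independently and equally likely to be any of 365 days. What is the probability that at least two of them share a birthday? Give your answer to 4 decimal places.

0.4757

It's easier to compute the probability that all 22 are distinct.
P(all distinct) = 365/365 · 364/365 · ··· · 344/365 ≈ 0.5243.
So the probability of at least one match is 1 − 0.5243 = 0.4757.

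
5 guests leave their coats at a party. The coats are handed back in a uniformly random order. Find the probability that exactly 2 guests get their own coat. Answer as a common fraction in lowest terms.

1/6

Choose which 2 of the 5 are fixed: C(5,2) = 10 ways.
The remaining 3 must have no fixed point: D(3) = 2.
P = 10·2/120 = 1/6.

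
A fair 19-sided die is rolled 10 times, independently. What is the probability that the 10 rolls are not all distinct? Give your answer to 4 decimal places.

P(all 10 different) = 19/19 · 18/19 · ··· · 10/19 ≈ 0.0547.
P(at least two equal) = 1 − 0.0547 = 0.9453.

0.9453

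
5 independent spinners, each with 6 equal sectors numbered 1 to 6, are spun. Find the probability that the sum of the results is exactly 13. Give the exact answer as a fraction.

35/648

There are 6^5 = 7776 equally likely outcomes.
The number of ordered 5-tuples from {1,…,6} summing to 13 is 420.
P(sum = 13) = 420/7776 = 35/648.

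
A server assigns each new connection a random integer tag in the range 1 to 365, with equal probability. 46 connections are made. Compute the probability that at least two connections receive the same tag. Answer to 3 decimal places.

0.948

It's easier to compute the probability that all 46 are distinct.
P(all distinct) = 365/365 · 364/365 · ··· · 320/365 ≈ 0.052.
So the probability of at least one match is 1 − 0.052 = 0.948.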